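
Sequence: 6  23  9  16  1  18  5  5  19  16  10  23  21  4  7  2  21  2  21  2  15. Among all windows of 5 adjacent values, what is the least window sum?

Window sums for each of the 17 positions:
[6, 23, 9, 16, 1] → sum 55
[23, 9, 16, 1, 18] → sum 67
[9, 16, 1, 18, 5] → sum 49
[16, 1, 18, 5, 5] → sum 45
[1, 18, 5, 5, 19] → sum 48
[18, 5, 5, 19, 16] → sum 63
[5, 5, 19, 16, 10] → sum 55
[5, 19, 16, 10, 23] → sum 73
[19, 16, 10, 23, 21] → sum 89
[16, 10, 23, 21, 4] → sum 74
[10, 23, 21, 4, 7] → sum 65
[23, 21, 4, 7, 2] → sum 57
[21, 4, 7, 2, 21] → sum 55
[4, 7, 2, 21, 2] → sum 36
[7, 2, 21, 2, 21] → sum 53
[2, 21, 2, 21, 2] → sum 48
[21, 2, 21, 2, 15] → sum 61
Least of these is 36.

36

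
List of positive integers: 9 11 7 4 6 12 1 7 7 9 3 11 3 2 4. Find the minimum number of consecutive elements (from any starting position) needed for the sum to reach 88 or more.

13

add 9: running sum 9 < 88
add 11: running sum 20 < 88
add 7: running sum 27 < 88
add 4: running sum 31 < 88
add 6: running sum 37 < 88
add 12: running sum 49 < 88
add 1: running sum 50 < 88
add 7: running sum 57 < 88
add 7: running sum 64 < 88
add 9: running sum 73 < 88
add 3: running sum 76 < 88
add 11: running sum 87 < 88
add 3: shortest ending here [9, 11, 7, 4, 6, 12, 1, 7, 7, 9, 3, 11, 3] sum 90, len 13
add 2: shortest ending here [9, 11, 7, 4, 6, 12, 1, 7, 7, 9, 3, 11, 3, 2] sum 92, len 14
add 4: shortest ending here [9, 11, 7, 4, 6, 12, 1, 7, 7, 9, 3, 11, 3, 2, 4] sum 96, len 15
Shortest qualifying length: 13.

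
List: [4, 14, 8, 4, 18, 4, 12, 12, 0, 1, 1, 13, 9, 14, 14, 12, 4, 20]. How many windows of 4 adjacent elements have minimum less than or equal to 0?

4 14 8 4 → min 4
14 8 4 18 → min 4
8 4 18 4 → min 4
4 18 4 12 → min 4
18 4 12 12 → min 4
4 12 12 0 → min 0  ≤ 0 ✓
12 12 0 1 → min 0  ≤ 0 ✓
12 0 1 1 → min 0  ≤ 0 ✓
0 1 1 13 → min 0  ≤ 0 ✓
1 1 13 9 → min 1
1 13 9 14 → min 1
13 9 14 14 → min 9
9 14 14 12 → min 9
14 14 12 4 → min 4
14 12 4 20 → min 4
4 windows satisfy the condition.

4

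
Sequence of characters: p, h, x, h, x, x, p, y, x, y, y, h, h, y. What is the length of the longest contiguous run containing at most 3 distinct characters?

[p] 1 distinct, len 1
[p, h] 2 distinct, len 2
[p, h, x] 3 distinct, len 3
[p, h, x, h] 3 distinct, len 4
[p, h, x, h, x] 3 distinct, len 5
[p, h, x, h, x, x] 3 distinct, len 6
[p, h, x, h, x, x, p] 3 distinct, len 7
[x, x, p, y] 3 distinct, len 4
[x, x, p, y, x] 3 distinct, len 5
[x, x, p, y, x, y] 3 distinct, len 6
[x, x, p, y, x, y, y] 3 distinct, len 7
[y, x, y, y, h] 3 distinct, len 5
[y, x, y, y, h, h] 3 distinct, len 6
[y, x, y, y, h, h, y] 3 distinct, len 7
Longest length with ≤3 distinct: 7.

7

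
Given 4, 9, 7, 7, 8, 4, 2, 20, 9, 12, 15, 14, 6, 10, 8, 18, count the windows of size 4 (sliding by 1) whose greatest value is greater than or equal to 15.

[4, 9, 7, 7] → max 9
[9, 7, 7, 8] → max 9
[7, 7, 8, 4] → max 8
[7, 8, 4, 2] → max 8
[8, 4, 2, 20] → max 20  ≥ 15 ✓
[4, 2, 20, 9] → max 20  ≥ 15 ✓
[2, 20, 9, 12] → max 20  ≥ 15 ✓
[20, 9, 12, 15] → max 20  ≥ 15 ✓
[9, 12, 15, 14] → max 15  ≥ 15 ✓
[12, 15, 14, 6] → max 15  ≥ 15 ✓
[15, 14, 6, 10] → max 15  ≥ 15 ✓
[14, 6, 10, 8] → max 14
[6, 10, 8, 18] → max 18  ≥ 15 ✓
8 windows satisfy the condition.

8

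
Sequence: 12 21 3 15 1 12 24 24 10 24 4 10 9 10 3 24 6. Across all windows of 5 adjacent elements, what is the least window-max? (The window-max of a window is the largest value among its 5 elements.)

Each size-5 window and its max:
[12, 21, 3, 15, 1] → max 21
[21, 3, 15, 1, 12] → max 21
[3, 15, 1, 12, 24] → max 24
[15, 1, 12, 24, 24] → max 24
[1, 12, 24, 24, 10] → max 24
[12, 24, 24, 10, 24] → max 24
[24, 24, 10, 24, 4] → max 24
[24, 10, 24, 4, 10] → max 24
[10, 24, 4, 10, 9] → max 24
[24, 4, 10, 9, 10] → max 24
[4, 10, 9, 10, 3] → max 10
[10, 9, 10, 3, 24] → max 24
[9, 10, 3, 24, 6] → max 24
Least of these is 10.

10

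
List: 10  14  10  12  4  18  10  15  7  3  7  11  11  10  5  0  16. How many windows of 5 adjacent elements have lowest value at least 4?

6

(10, 14, 10, 12, 4) → min 4  ≥ 4 ✓
(14, 10, 12, 4, 18) → min 4  ≥ 4 ✓
(10, 12, 4, 18, 10) → min 4  ≥ 4 ✓
(12, 4, 18, 10, 15) → min 4  ≥ 4 ✓
(4, 18, 10, 15, 7) → min 4  ≥ 4 ✓
(18, 10, 15, 7, 3) → min 3
(10, 15, 7, 3, 7) → min 3
(15, 7, 3, 7, 11) → min 3
(7, 3, 7, 11, 11) → min 3
(3, 7, 11, 11, 10) → min 3
(7, 11, 11, 10, 5) → min 5  ≥ 4 ✓
(11, 11, 10, 5, 0) → min 0
(11, 10, 5, 0, 16) → min 0
6 windows satisfy the condition.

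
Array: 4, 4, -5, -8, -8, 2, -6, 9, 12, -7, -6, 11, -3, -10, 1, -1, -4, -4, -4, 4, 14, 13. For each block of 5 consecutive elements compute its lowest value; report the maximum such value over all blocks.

(4, 4, -5, -8, -8) → min -8
(4, -5, -8, -8, 2) → min -8
(-5, -8, -8, 2, -6) → min -8
(-8, -8, 2, -6, 9) → min -8
(-8, 2, -6, 9, 12) → min -8
(2, -6, 9, 12, -7) → min -7
(-6, 9, 12, -7, -6) → min -7
(9, 12, -7, -6, 11) → min -7
(12, -7, -6, 11, -3) → min -7
(-7, -6, 11, -3, -10) → min -10
(-6, 11, -3, -10, 1) → min -10
(11, -3, -10, 1, -1) → min -10
(-3, -10, 1, -1, -4) → min -10
(-10, 1, -1, -4, -4) → min -10
(1, -1, -4, -4, -4) → min -4
(-1, -4, -4, -4, 4) → min -4
(-4, -4, -4, 4, 14) → min -4
(-4, -4, 4, 14, 13) → min -4
Maximum of these is -4.

-4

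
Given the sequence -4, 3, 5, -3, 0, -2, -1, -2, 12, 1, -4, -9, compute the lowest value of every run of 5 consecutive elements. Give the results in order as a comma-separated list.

-4, -3, -3, -3, -2, -2, -4, -9

[-4, 3, 5, -3, 0] → min -4
[3, 5, -3, 0, -2] → min -3
[5, -3, 0, -2, -1] → min -3
[-3, 0, -2, -1, -2] → min -3
[0, -2, -1, -2, 12] → min -2
[-2, -1, -2, 12, 1] → min -2
[-1, -2, 12, 1, -4] → min -4
[-2, 12, 1, -4, -9] → min -9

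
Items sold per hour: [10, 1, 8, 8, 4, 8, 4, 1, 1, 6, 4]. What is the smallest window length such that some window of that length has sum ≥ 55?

add 10: running sum 10 < 55
add 1: running sum 11 < 55
add 8: running sum 19 < 55
add 8: running sum 27 < 55
add 4: running sum 31 < 55
add 8: running sum 39 < 55
add 4: running sum 43 < 55
add 1: running sum 44 < 55
add 1: running sum 45 < 55
add 6: running sum 51 < 55
end 10: [10, 1, 8, 8, 4, 8, 4, 1, 1, 6, 4] sum 55, len 11
Shortest qualifying length: 11.

11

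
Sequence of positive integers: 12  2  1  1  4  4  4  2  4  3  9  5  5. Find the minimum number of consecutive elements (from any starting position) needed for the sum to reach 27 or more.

Extend right; whenever the sum reaches 27, record the length and shrink from the left:
add 12: running sum 12 < 27
add 2: running sum 14 < 27
add 1: running sum 15 < 27
add 1: running sum 16 < 27
add 4: running sum 20 < 27
add 4: running sum 24 < 27
add 4: shortest ending here [12, 2, 1, 1, 4, 4, 4] sum 28, len 7
add 2: shortest ending here [12, 2, 1, 1, 4, 4, 4, 2] sum 30, len 8
add 4: shortest ending here [12, 2, 1, 1, 4, 4, 4, 2, 4] sum 34, len 9
add 3: shortest ending here [12, 2, 1, 1, 4, 4, 4, 2, 4, 3] sum 37, len 10
add 9: shortest ending here [4, 4, 4, 2, 4, 3, 9] sum 30, len 7
add 5: shortest ending here [4, 2, 4, 3, 9, 5] sum 27, len 6
add 5: shortest ending here [2, 4, 3, 9, 5, 5] sum 28, len 6
Shortest qualifying length: 6.

6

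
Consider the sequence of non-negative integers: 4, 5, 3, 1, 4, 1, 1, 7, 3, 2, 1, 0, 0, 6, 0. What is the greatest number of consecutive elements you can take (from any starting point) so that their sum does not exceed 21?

[4] sum 4 len 1
[4, 5] sum 9 len 2
[4, 5, 3] sum 12 len 3
[4, 5, 3, 1] sum 13 len 4
[4, 5, 3, 1, 4] sum 17 len 5
[4, 5, 3, 1, 4, 1] sum 18 len 6
[4, 5, 3, 1, 4, 1, 1] sum 19 len 7
[3, 1, 4, 1, 1, 7] sum 17 len 6
[3, 1, 4, 1, 1, 7, 3] sum 20 len 7
[1, 4, 1, 1, 7, 3, 2] sum 19 len 7
[1, 4, 1, 1, 7, 3, 2, 1] sum 20 len 8
[1, 4, 1, 1, 7, 3, 2, 1, 0] sum 20 len 9
[1, 4, 1, 1, 7, 3, 2, 1, 0, 0] sum 20 len 10
[1, 1, 7, 3, 2, 1, 0, 0, 6] sum 21 len 9
[1, 1, 7, 3, 2, 1, 0, 0, 6, 0] sum 21 len 10
Longest length seen: 10.

10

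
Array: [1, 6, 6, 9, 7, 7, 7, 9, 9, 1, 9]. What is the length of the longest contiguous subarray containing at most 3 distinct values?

[1] 1 distinct, len 1
[1, 6] 2 distinct, len 2
[1, 6, 6] 2 distinct, len 3
[1, 6, 6, 9] 3 distinct, len 4
[6, 6, 9, 7] 3 distinct, len 4
[6, 6, 9, 7, 7] 3 distinct, len 5
[6, 6, 9, 7, 7, 7] 3 distinct, len 6
[6, 6, 9, 7, 7, 7, 9] 3 distinct, len 7
[6, 6, 9, 7, 7, 7, 9, 9] 3 distinct, len 8
[9, 7, 7, 7, 9, 9, 1] 3 distinct, len 7
[9, 7, 7, 7, 9, 9, 1, 9] 3 distinct, len 8
Longest length with ≤3 distinct: 8.

8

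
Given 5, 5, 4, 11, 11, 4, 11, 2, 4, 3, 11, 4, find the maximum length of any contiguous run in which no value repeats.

4

add 5: [5] len 1
add 5 (repeat 5, move left end past it): [5] len 1
add 4: [5, 4] len 2
add 11: [5, 4, 11] len 3
add 11 (repeat 11, move left end past it): [11] len 1
add 4: [11, 4] len 2
add 11 (repeat 11, move left end past it): [4, 11] len 2
add 2: [4, 11, 2] len 3
add 4 (repeat 4, move left end past it): [11, 2, 4] len 3
add 3: [11, 2, 4, 3] len 4
add 11 (repeat 11, move left end past it): [2, 4, 3, 11] len 4
add 4 (repeat 4, move left end past it): [3, 11, 4] len 3
Longest all-distinct length: 4.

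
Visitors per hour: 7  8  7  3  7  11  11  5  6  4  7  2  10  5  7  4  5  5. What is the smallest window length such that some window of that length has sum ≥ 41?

6

add 7: running sum 7 < 41
add 8: running sum 15 < 41
add 7: running sum 22 < 41
add 3: running sum 25 < 41
add 7: running sum 32 < 41
end 5: [7, 8, 7, 3, 7, 11] sum 43, len 6
end 6: [8, 7, 3, 7, 11, 11] sum 47, len 6
end 7: [7, 3, 7, 11, 11, 5] sum 44, len 6
end 8: [3, 7, 11, 11, 5, 6] sum 43, len 6
end 9: [7, 11, 11, 5, 6, 4] sum 44, len 6
end 10: [11, 11, 5, 6, 4, 7] sum 44, len 6
end 11: [11, 11, 5, 6, 4, 7, 2] sum 46, len 7
end 12: [11, 5, 6, 4, 7, 2, 10] sum 45, len 7
end 13: [11, 5, 6, 4, 7, 2, 10, 5] sum 50, len 8
end 14: [6, 4, 7, 2, 10, 5, 7] sum 41, len 7
end 15: [6, 4, 7, 2, 10, 5, 7, 4] sum 45, len 8
end 16: [4, 7, 2, 10, 5, 7, 4, 5] sum 44, len 8
end 17: [7, 2, 10, 5, 7, 4, 5, 5] sum 45, len 8
Shortest qualifying length: 6.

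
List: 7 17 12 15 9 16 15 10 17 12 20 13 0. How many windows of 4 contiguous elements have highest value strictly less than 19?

7

[7, 17, 12, 15] → max 17  < 19 ✓
[17, 12, 15, 9] → max 17  < 19 ✓
[12, 15, 9, 16] → max 16  < 19 ✓
[15, 9, 16, 15] → max 16  < 19 ✓
[9, 16, 15, 10] → max 16  < 19 ✓
[16, 15, 10, 17] → max 17  < 19 ✓
[15, 10, 17, 12] → max 17  < 19 ✓
[10, 17, 12, 20] → max 20
[17, 12, 20, 13] → max 20
[12, 20, 13, 0] → max 20
7 windows satisfy the condition.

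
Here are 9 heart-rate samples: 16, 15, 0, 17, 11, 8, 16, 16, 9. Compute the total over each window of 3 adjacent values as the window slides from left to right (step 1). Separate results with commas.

31, 32, 28, 36, 35, 40, 41

(16, 15, 0) → sum 31
(15, 0, 17) → sum 32
(0, 17, 11) → sum 28
(17, 11, 8) → sum 36
(11, 8, 16) → sum 35
(8, 16, 16) → sum 40
(16, 16, 9) → sum 41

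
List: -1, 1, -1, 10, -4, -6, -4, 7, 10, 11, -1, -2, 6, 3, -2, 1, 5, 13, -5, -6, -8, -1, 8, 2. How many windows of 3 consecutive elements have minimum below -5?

7

-1 1 -1 → min -1
1 -1 10 → min -1
-1 10 -4 → min -4
10 -4 -6 → min -6  < -5 ✓
-4 -6 -4 → min -6  < -5 ✓
-6 -4 7 → min -6  < -5 ✓
-4 7 10 → min -4
7 10 11 → min 7
10 11 -1 → min -1
11 -1 -2 → min -2
-1 -2 6 → min -2
-2 6 3 → min -2
6 3 -2 → min -2
3 -2 1 → min -2
-2 1 5 → min -2
1 5 13 → min 1
5 13 -5 → min -5
13 -5 -6 → min -6  < -5 ✓
-5 -6 -8 → min -8  < -5 ✓
-6 -8 -1 → min -8  < -5 ✓
-8 -1 8 → min -8  < -5 ✓
-1 8 2 → min -1
7 windows satisfy the condition.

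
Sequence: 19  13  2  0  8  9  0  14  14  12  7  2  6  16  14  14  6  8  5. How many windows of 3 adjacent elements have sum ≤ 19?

6

(19, 13, 2) → sum 34
(13, 2, 0) → sum 15  ≤ 19 ✓
(2, 0, 8) → sum 10  ≤ 19 ✓
(0, 8, 9) → sum 17  ≤ 19 ✓
(8, 9, 0) → sum 17  ≤ 19 ✓
(9, 0, 14) → sum 23
(0, 14, 14) → sum 28
(14, 14, 12) → sum 40
(14, 12, 7) → sum 33
(12, 7, 2) → sum 21
(7, 2, 6) → sum 15  ≤ 19 ✓
(2, 6, 16) → sum 24
(6, 16, 14) → sum 36
(16, 14, 14) → sum 44
(14, 14, 6) → sum 34
(14, 6, 8) → sum 28
(6, 8, 5) → sum 19  ≤ 19 ✓
6 windows satisfy the condition.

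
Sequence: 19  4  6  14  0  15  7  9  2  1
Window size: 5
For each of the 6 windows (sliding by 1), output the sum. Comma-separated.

43, 39, 42, 45, 33, 34

Sliding a size-5 window across the 10 values:
19 4 6 14 0 → sum 43
4 6 14 0 15 → sum 39
6 14 0 15 7 → sum 42
14 0 15 7 9 → sum 45
0 15 7 9 2 → sum 33
15 7 9 2 1 → sum 34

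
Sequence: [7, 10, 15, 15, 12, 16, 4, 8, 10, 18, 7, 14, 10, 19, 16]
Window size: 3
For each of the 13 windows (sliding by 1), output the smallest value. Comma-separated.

[7, 10, 15] → min 7
[10, 15, 15] → min 10
[15, 15, 12] → min 12
[15, 12, 16] → min 12
[12, 16, 4] → min 4
[16, 4, 8] → min 4
[4, 8, 10] → min 4
[8, 10, 18] → min 8
[10, 18, 7] → min 7
[18, 7, 14] → min 7
[7, 14, 10] → min 7
[14, 10, 19] → min 10
[10, 19, 16] → min 10

7, 10, 12, 12, 4, 4, 4, 8, 7, 7, 7, 10, 10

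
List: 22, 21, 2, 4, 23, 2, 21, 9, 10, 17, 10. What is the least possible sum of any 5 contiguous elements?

52

Window sums for each of the 7 positions:
(22, 21, 2, 4, 23) → sum 72
(21, 2, 4, 23, 2) → sum 52
(2, 4, 23, 2, 21) → sum 52
(4, 23, 2, 21, 9) → sum 59
(23, 2, 21, 9, 10) → sum 65
(2, 21, 9, 10, 17) → sum 59
(21, 9, 10, 17, 10) → sum 67
Least of these is 52.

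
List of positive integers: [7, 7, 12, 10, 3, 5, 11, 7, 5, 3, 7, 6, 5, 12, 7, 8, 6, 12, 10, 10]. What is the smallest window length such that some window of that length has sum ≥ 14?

2

Extend right; whenever the sum reaches 14, record the length and shrink from the left:
add 7: running sum 7 < 14
add 7: shortest ending here [7, 7] sum 14, len 2
add 12: shortest ending here [7, 12] sum 19, len 2
add 10: shortest ending here [12, 10] sum 22, len 2
add 3: shortest ending here [12, 10, 3] sum 25, len 3
add 5: shortest ending here [10, 3, 5] sum 18, len 3
add 11: shortest ending here [5, 11] sum 16, len 2
add 7: shortest ending here [11, 7] sum 18, len 2
add 5: shortest ending here [11, 7, 5] sum 23, len 3
add 3: shortest ending here [7, 5, 3] sum 15, len 3
add 7: shortest ending here [5, 3, 7] sum 15, len 3
add 6: shortest ending here [3, 7, 6] sum 16, len 3
add 5: shortest ending here [7, 6, 5] sum 18, len 3
add 12: shortest ending here [5, 12] sum 17, len 2
add 7: shortest ending here [12, 7] sum 19, len 2
add 8: shortest ending here [7, 8] sum 15, len 2
add 6: shortest ending here [8, 6] sum 14, len 2
add 12: shortest ending here [6, 12] sum 18, len 2
add 10: shortest ending here [12, 10] sum 22, len 2
add 10: shortest ending here [10, 10] sum 20, len 2
Shortest qualifying length: 2.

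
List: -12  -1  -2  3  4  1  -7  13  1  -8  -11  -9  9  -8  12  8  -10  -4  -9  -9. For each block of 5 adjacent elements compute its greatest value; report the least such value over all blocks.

4

[-12, -1, -2, 3, 4] → max 4
[-1, -2, 3, 4, 1] → max 4
[-2, 3, 4, 1, -7] → max 4
[3, 4, 1, -7, 13] → max 13
[4, 1, -7, 13, 1] → max 13
[1, -7, 13, 1, -8] → max 13
[-7, 13, 1, -8, -11] → max 13
[13, 1, -8, -11, -9] → max 13
[1, -8, -11, -9, 9] → max 9
[-8, -11, -9, 9, -8] → max 9
[-11, -9, 9, -8, 12] → max 12
[-9, 9, -8, 12, 8] → max 12
[9, -8, 12, 8, -10] → max 12
[-8, 12, 8, -10, -4] → max 12
[12, 8, -10, -4, -9] → max 12
[8, -10, -4, -9, -9] → max 8
Least of these is 4.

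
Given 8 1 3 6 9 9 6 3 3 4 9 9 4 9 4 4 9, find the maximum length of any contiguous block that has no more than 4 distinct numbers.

15

add 8: window [8] (1 distinct), len 1
add 1: window [8, 1] (2 distinct), len 2
add 3: window [8, 1, 3] (3 distinct), len 3
add 6: window [8, 1, 3, 6] (4 distinct), len 4
add 9: window [1, 3, 6, 9] (4 distinct), len 4
add 9: window [1, 3, 6, 9, 9] (4 distinct), len 5
add 6: window [1, 3, 6, 9, 9, 6] (4 distinct), len 6
add 3: window [1, 3, 6, 9, 9, 6, 3] (4 distinct), len 7
add 3: window [1, 3, 6, 9, 9, 6, 3, 3] (4 distinct), len 8
add 4: window [3, 6, 9, 9, 6, 3, 3, 4] (4 distinct), len 8
add 9: window [3, 6, 9, 9, 6, 3, 3, 4, 9] (4 distinct), len 9
add 9: window [3, 6, 9, 9, 6, 3, 3, 4, 9, 9] (4 distinct), len 10
add 4: window [3, 6, 9, 9, 6, 3, 3, 4, 9, 9, 4] (4 distinct), len 11
add 9: window [3, 6, 9, 9, 6, 3, 3, 4, 9, 9, 4, 9] (4 distinct), len 12
add 4: window [3, 6, 9, 9, 6, 3, 3, 4, 9, 9, 4, 9, 4] (4 distinct), len 13
add 4: window [3, 6, 9, 9, 6, 3, 3, 4, 9, 9, 4, 9, 4, 4] (4 distinct), len 14
add 9: window [3, 6, 9, 9, 6, 3, 3, 4, 9, 9, 4, 9, 4, 4, 9] (4 distinct), len 15
Longest length with ≤4 distinct: 15.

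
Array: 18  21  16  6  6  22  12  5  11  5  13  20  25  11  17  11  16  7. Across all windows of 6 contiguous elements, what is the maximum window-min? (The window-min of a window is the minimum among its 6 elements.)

11

[18, 21, 16, 6, 6, 22] → min 6
[21, 16, 6, 6, 22, 12] → min 6
[16, 6, 6, 22, 12, 5] → min 5
[6, 6, 22, 12, 5, 11] → min 5
[6, 22, 12, 5, 11, 5] → min 5
[22, 12, 5, 11, 5, 13] → min 5
[12, 5, 11, 5, 13, 20] → min 5
[5, 11, 5, 13, 20, 25] → min 5
[11, 5, 13, 20, 25, 11] → min 5
[5, 13, 20, 25, 11, 17] → min 5
[13, 20, 25, 11, 17, 11] → min 11
[20, 25, 11, 17, 11, 16] → min 11
[25, 11, 17, 11, 16, 7] → min 7
Maximum of these is 11.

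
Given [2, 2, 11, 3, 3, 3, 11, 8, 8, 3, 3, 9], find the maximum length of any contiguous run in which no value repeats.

[2] len 1
[2] len 1
[2, 11] len 2
[2, 11, 3] len 3
[3] len 1
[3] len 1
[3, 11] len 2
[3, 11, 8] len 3
[8] len 1
[8, 3] len 2
[3] len 1
[3, 9] len 2
Longest all-distinct length: 3.

3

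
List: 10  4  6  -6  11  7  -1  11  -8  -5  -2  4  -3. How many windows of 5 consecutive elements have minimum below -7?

(10, 4, 6, -6, 11) → min -6
(4, 6, -6, 11, 7) → min -6
(6, -6, 11, 7, -1) → min -6
(-6, 11, 7, -1, 11) → min -6
(11, 7, -1, 11, -8) → min -8  < -7 ✓
(7, -1, 11, -8, -5) → min -8  < -7 ✓
(-1, 11, -8, -5, -2) → min -8  < -7 ✓
(11, -8, -5, -2, 4) → min -8  < -7 ✓
(-8, -5, -2, 4, -3) → min -8  < -7 ✓
5 windows satisfy the condition.

5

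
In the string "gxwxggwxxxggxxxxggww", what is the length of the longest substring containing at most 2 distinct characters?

add g: window [g] (1 distinct), len 1
add x: window [g, x] (2 distinct), len 2
add w: window [x, w] (2 distinct), len 2
add x: window [x, w, x] (2 distinct), len 3
add g: window [x, g] (2 distinct), len 2
add g: window [x, g, g] (2 distinct), len 3
add w: window [g, g, w] (2 distinct), len 3
add x: window [w, x] (2 distinct), len 2
add x: window [w, x, x] (2 distinct), len 3
add x: window [w, x, x, x] (2 distinct), len 4
add g: window [x, x, x, g] (2 distinct), len 4
add g: window [x, x, x, g, g] (2 distinct), len 5
add x: window [x, x, x, g, g, x] (2 distinct), len 6
add x: window [x, x, x, g, g, x, x] (2 distinct), len 7
add x: window [x, x, x, g, g, x, x, x] (2 distinct), len 8
add x: window [x, x, x, g, g, x, x, x, x] (2 distinct), len 9
add g: window [x, x, x, g, g, x, x, x, x, g] (2 distinct), len 10
add g: window [x, x, x, g, g, x, x, x, x, g, g] (2 distinct), len 11
add w: window [g, g, w] (2 distinct), len 3
add w: window [g, g, w, w] (2 distinct), len 4
Longest length with ≤2 distinct: 11.

11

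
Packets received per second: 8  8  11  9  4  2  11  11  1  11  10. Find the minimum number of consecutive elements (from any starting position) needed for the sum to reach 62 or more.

8

add 8: running sum 8 < 62
add 8: running sum 16 < 62
add 11: running sum 27 < 62
add 9: running sum 36 < 62
add 4: running sum 40 < 62
add 2: running sum 42 < 62
add 11: running sum 53 < 62
add 11: shortest ending here [8, 8, 11, 9, 4, 2, 11, 11] sum 64, len 8
add 1: shortest ending here [8, 8, 11, 9, 4, 2, 11, 11, 1] sum 65, len 9
add 11: shortest ending here [8, 11, 9, 4, 2, 11, 11, 1, 11] sum 68, len 9
add 10: shortest ending here [11, 9, 4, 2, 11, 11, 1, 11, 10] sum 70, len 9
Shortest qualifying length: 8.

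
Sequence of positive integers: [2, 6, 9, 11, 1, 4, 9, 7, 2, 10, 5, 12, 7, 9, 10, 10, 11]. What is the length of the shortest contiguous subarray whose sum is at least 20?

2

add 2: running sum 2 < 20
add 6: running sum 8 < 20
add 9: running sum 17 < 20
add 11: shortest ending here [9, 11] sum 20, len 2
add 1: shortest ending here [9, 11, 1] sum 21, len 3
add 4: shortest ending here [9, 11, 1, 4] sum 25, len 4
add 9: shortest ending here [11, 1, 4, 9] sum 25, len 4
add 7: shortest ending here [4, 9, 7] sum 20, len 3
add 2: shortest ending here [4, 9, 7, 2] sum 22, len 4
add 10: shortest ending here [9, 7, 2, 10] sum 28, len 4
add 5: shortest ending here [7, 2, 10, 5] sum 24, len 4
add 12: shortest ending here [10, 5, 12] sum 27, len 3
add 7: shortest ending here [5, 12, 7] sum 24, len 3
add 9: shortest ending here [12, 7, 9] sum 28, len 3
add 10: shortest ending here [7, 9, 10] sum 26, len 3
add 10: shortest ending here [10, 10] sum 20, len 2
add 11: shortest ending here [10, 11] sum 21, len 2
Shortest qualifying length: 2.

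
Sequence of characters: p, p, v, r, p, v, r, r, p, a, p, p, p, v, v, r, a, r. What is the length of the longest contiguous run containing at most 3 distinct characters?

Extend right; when distinct count exceeds 3, shrink from the left:
add p: window [p] (1 distinct), len 1
add p: window [p, p] (1 distinct), len 2
add v: window [p, p, v] (2 distinct), len 3
add r: window [p, p, v, r] (3 distinct), len 4
add p: window [p, p, v, r, p] (3 distinct), len 5
add v: window [p, p, v, r, p, v] (3 distinct), len 6
add r: window [p, p, v, r, p, v, r] (3 distinct), len 7
add r: window [p, p, v, r, p, v, r, r] (3 distinct), len 8
add p: window [p, p, v, r, p, v, r, r, p] (3 distinct), len 9
add a: window [r, r, p, a] (3 distinct), len 4
add p: window [r, r, p, a, p] (3 distinct), len 5
add p: window [r, r, p, a, p, p] (3 distinct), len 6
add p: window [r, r, p, a, p, p, p] (3 distinct), len 7
add v: window [p, a, p, p, p, v] (3 distinct), len 6
add v: window [p, a, p, p, p, v, v] (3 distinct), len 7
add r: window [p, p, p, v, v, r] (3 distinct), len 6
add a: window [v, v, r, a] (3 distinct), len 4
add r: window [v, v, r, a, r] (3 distinct), len 5
Longest length with ≤3 distinct: 9.

9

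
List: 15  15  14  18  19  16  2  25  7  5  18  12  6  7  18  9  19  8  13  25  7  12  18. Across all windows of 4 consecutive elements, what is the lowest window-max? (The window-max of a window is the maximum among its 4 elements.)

(15, 15, 14, 18) → max 18
(15, 14, 18, 19) → max 19
(14, 18, 19, 16) → max 19
(18, 19, 16, 2) → max 19
(19, 16, 2, 25) → max 25
(16, 2, 25, 7) → max 25
(2, 25, 7, 5) → max 25
(25, 7, 5, 18) → max 25
(7, 5, 18, 12) → max 18
(5, 18, 12, 6) → max 18
(18, 12, 6, 7) → max 18
(12, 6, 7, 18) → max 18
(6, 7, 18, 9) → max 18
(7, 18, 9, 19) → max 19
(18, 9, 19, 8) → max 19
(9, 19, 8, 13) → max 19
(19, 8, 13, 25) → max 25
(8, 13, 25, 7) → max 25
(13, 25, 7, 12) → max 25
(25, 7, 12, 18) → max 25
Lowest of these is 18.

18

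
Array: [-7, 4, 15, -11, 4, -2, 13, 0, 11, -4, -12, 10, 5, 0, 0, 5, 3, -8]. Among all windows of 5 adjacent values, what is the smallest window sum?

[-7, 4, 15, -11, 4] → sum 5
[4, 15, -11, 4, -2] → sum 10
[15, -11, 4, -2, 13] → sum 19
[-11, 4, -2, 13, 0] → sum 4
[4, -2, 13, 0, 11] → sum 26
[-2, 13, 0, 11, -4] → sum 18
[13, 0, 11, -4, -12] → sum 8
[0, 11, -4, -12, 10] → sum 5
[11, -4, -12, 10, 5] → sum 10
[-4, -12, 10, 5, 0] → sum -1
[-12, 10, 5, 0, 0] → sum 3
[10, 5, 0, 0, 5] → sum 20
[5, 0, 0, 5, 3] → sum 13
[0, 0, 5, 3, -8] → sum 0
Smallest of these is -1.

-1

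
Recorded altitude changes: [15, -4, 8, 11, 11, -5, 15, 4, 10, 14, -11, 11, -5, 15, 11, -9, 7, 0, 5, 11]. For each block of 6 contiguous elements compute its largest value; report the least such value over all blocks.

11

15 -4 8 11 11 -5 → max 15
-4 8 11 11 -5 15 → max 15
8 11 11 -5 15 4 → max 15
11 11 -5 15 4 10 → max 15
11 -5 15 4 10 14 → max 15
-5 15 4 10 14 -11 → max 15
15 4 10 14 -11 11 → max 15
4 10 14 -11 11 -5 → max 14
10 14 -11 11 -5 15 → max 15
14 -11 11 -5 15 11 → max 15
-11 11 -5 15 11 -9 → max 15
11 -5 15 11 -9 7 → max 15
-5 15 11 -9 7 0 → max 15
15 11 -9 7 0 5 → max 15
11 -9 7 0 5 11 → max 11
Least of these is 11.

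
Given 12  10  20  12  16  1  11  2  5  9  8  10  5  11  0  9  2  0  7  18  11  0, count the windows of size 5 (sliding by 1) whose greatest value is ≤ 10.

[12, 10, 20, 12, 16] → max 20
[10, 20, 12, 16, 1] → max 20
[20, 12, 16, 1, 11] → max 20
[12, 16, 1, 11, 2] → max 16
[16, 1, 11, 2, 5] → max 16
[1, 11, 2, 5, 9] → max 11
[11, 2, 5, 9, 8] → max 11
[2, 5, 9, 8, 10] → max 10  ≤ 10 ✓
[5, 9, 8, 10, 5] → max 10  ≤ 10 ✓
[9, 8, 10, 5, 11] → max 11
[8, 10, 5, 11, 0] → max 11
[10, 5, 11, 0, 9] → max 11
[5, 11, 0, 9, 2] → max 11
[11, 0, 9, 2, 0] → max 11
[0, 9, 2, 0, 7] → max 9  ≤ 10 ✓
[9, 2, 0, 7, 18] → max 18
[2, 0, 7, 18, 11] → max 18
[0, 7, 18, 11, 0] → max 18
3 windows satisfy the condition.

3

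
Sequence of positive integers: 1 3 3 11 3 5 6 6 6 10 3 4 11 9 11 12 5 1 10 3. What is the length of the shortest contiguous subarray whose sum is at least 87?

12

add 1: running sum 1 < 87
add 3: running sum 4 < 87
add 3: running sum 7 < 87
add 11: running sum 18 < 87
add 3: running sum 21 < 87
add 5: running sum 26 < 87
add 6: running sum 32 < 87
add 6: running sum 38 < 87
add 6: running sum 44 < 87
add 10: running sum 54 < 87
add 3: running sum 57 < 87
add 4: running sum 61 < 87
add 11: running sum 72 < 87
add 9: running sum 81 < 87
end 14: [3, 11, 3, 5, 6, 6, 6, 10, 3, 4, 11, 9, 11] sum 88, len 13
end 15: [11, 3, 5, 6, 6, 6, 10, 3, 4, 11, 9, 11, 12] sum 97, len 13
end 16: [5, 6, 6, 6, 10, 3, 4, 11, 9, 11, 12, 5] sum 88, len 12
end 17: [5, 6, 6, 6, 10, 3, 4, 11, 9, 11, 12, 5, 1] sum 89, len 13
end 18: [6, 6, 10, 3, 4, 11, 9, 11, 12, 5, 1, 10] sum 88, len 12
end 19: [6, 6, 10, 3, 4, 11, 9, 11, 12, 5, 1, 10, 3] sum 91, len 13
Shortest qualifying length: 12.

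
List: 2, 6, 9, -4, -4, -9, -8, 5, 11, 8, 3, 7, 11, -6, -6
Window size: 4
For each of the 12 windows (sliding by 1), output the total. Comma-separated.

13, 7, -8, -25, -16, -1, 16, 27, 29, 29, 15, 6

2 6 9 -4 → sum 13
6 9 -4 -4 → sum 7
9 -4 -4 -9 → sum -8
-4 -4 -9 -8 → sum -25
-4 -9 -8 5 → sum -16
-9 -8 5 11 → sum -1
-8 5 11 8 → sum 16
5 11 8 3 → sum 27
11 8 3 7 → sum 29
8 3 7 11 → sum 29
3 7 11 -6 → sum 15
7 11 -6 -6 → sum 6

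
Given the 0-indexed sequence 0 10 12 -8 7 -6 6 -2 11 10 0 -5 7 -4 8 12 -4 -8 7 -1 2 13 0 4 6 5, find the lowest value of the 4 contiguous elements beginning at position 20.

0

Elements at indices 20..23: 2, 13, 0, 4
min(2, 13, 0, 4) = 0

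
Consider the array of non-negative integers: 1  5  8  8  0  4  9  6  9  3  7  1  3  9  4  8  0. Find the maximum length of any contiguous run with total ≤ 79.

add 1: [1] sum 1, len 1
add 5: [1, 5] sum 6, len 2
add 8: [1, 5, 8] sum 14, len 3
add 8: [1, 5, 8, 8] sum 22, len 4
add 0: [1, 5, 8, 8, 0] sum 22, len 5
add 4: [1, 5, 8, 8, 0, 4] sum 26, len 6
add 9: [1, 5, 8, 8, 0, 4, 9] sum 35, len 7
add 6: [1, 5, 8, 8, 0, 4, 9, 6] sum 41, len 8
add 9: [1, 5, 8, 8, 0, 4, 9, 6, 9] sum 50, len 9
add 3: [1, 5, 8, 8, 0, 4, 9, 6, 9, 3] sum 53, len 10
add 7: [1, 5, 8, 8, 0, 4, 9, 6, 9, 3, 7] sum 60, len 11
add 1: [1, 5, 8, 8, 0, 4, 9, 6, 9, 3, 7, 1] sum 61, len 12
add 3: [1, 5, 8, 8, 0, 4, 9, 6, 9, 3, 7, 1, 3] sum 64, len 13
add 9: [1, 5, 8, 8, 0, 4, 9, 6, 9, 3, 7, 1, 3, 9] sum 73, len 14
add 4: [1, 5, 8, 8, 0, 4, 9, 6, 9, 3, 7, 1, 3, 9, 4] sum 77, len 15
add 8: [8, 8, 0, 4, 9, 6, 9, 3, 7, 1, 3, 9, 4, 8] sum 79, len 14
add 0: [8, 8, 0, 4, 9, 6, 9, 3, 7, 1, 3, 9, 4, 8, 0] sum 79, len 15
Longest length seen: 15.

15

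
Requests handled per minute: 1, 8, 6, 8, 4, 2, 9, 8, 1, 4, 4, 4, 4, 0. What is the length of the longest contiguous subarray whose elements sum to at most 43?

Extend to the right; shrink from the left whenever the sum exceeds 43:
add 1: [1] sum 1, len 1
add 8: [1, 8] sum 9, len 2
add 6: [1, 8, 6] sum 15, len 3
add 8: [1, 8, 6, 8] sum 23, len 4
add 4: [1, 8, 6, 8, 4] sum 27, len 5
add 2: [1, 8, 6, 8, 4, 2] sum 29, len 6
add 9: [1, 8, 6, 8, 4, 2, 9] sum 38, len 7
add 8: [6, 8, 4, 2, 9, 8] sum 37, len 6
add 1: [6, 8, 4, 2, 9, 8, 1] sum 38, len 7
add 4: [6, 8, 4, 2, 9, 8, 1, 4] sum 42, len 8
add 4: [8, 4, 2, 9, 8, 1, 4, 4] sum 40, len 8
add 4: [4, 2, 9, 8, 1, 4, 4, 4] sum 36, len 8
add 4: [4, 2, 9, 8, 1, 4, 4, 4, 4] sum 40, len 9
add 0: [4, 2, 9, 8, 1, 4, 4, 4, 4, 0] sum 40, len 10
Longest length seen: 10.

10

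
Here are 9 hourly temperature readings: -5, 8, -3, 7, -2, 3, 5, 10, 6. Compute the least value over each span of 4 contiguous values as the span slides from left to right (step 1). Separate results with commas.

-5, -3, -3, -2, -2, 3

Sliding a size-4 window across the 9 values:
(-5, 8, -3, 7) → min -5
(8, -3, 7, -2) → min -3
(-3, 7, -2, 3) → min -3
(7, -2, 3, 5) → min -2
(-2, 3, 5, 10) → min -2
(3, 5, 10, 6) → min 3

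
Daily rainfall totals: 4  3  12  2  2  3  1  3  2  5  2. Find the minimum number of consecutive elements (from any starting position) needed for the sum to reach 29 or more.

Extend right; whenever the sum reaches 29, record the length and shrink from the left:
add 4: running sum 4 < 29
add 3: running sum 7 < 29
add 12: running sum 19 < 29
add 2: running sum 21 < 29
add 2: running sum 23 < 29
add 3: running sum 26 < 29
add 1: running sum 27 < 29
end 7: [4, 3, 12, 2, 2, 3, 1, 3] sum 30, len 8
end 8: [4, 3, 12, 2, 2, 3, 1, 3, 2] sum 32, len 9
end 9: [12, 2, 2, 3, 1, 3, 2, 5] sum 30, len 8
end 10: [12, 2, 2, 3, 1, 3, 2, 5, 2] sum 32, len 9
Shortest qualifying length: 8.

8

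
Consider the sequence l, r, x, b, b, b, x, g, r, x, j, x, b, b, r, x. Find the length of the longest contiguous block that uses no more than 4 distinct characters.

9

[l] 1 distinct, len 1
[l, r] 2 distinct, len 2
[l, r, x] 3 distinct, len 3
[l, r, x, b] 4 distinct, len 4
[l, r, x, b, b] 4 distinct, len 5
[l, r, x, b, b, b] 4 distinct, len 6
[l, r, x, b, b, b, x] 4 distinct, len 7
[r, x, b, b, b, x, g] 4 distinct, len 7
[r, x, b, b, b, x, g, r] 4 distinct, len 8
[r, x, b, b, b, x, g, r, x] 4 distinct, len 9
[x, g, r, x, j] 4 distinct, len 5
[x, g, r, x, j, x] 4 distinct, len 6
[r, x, j, x, b] 4 distinct, len 5
[r, x, j, x, b, b] 4 distinct, len 6
[r, x, j, x, b, b, r] 4 distinct, len 7
[r, x, j, x, b, b, r, x] 4 distinct, len 8
Longest length with ≤4 distinct: 9.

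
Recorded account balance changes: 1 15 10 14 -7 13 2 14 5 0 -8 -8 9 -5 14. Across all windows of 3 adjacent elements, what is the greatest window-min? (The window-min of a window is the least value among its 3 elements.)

(1, 15, 10) → min 1
(15, 10, 14) → min 10
(10, 14, -7) → min -7
(14, -7, 13) → min -7
(-7, 13, 2) → min -7
(13, 2, 14) → min 2
(2, 14, 5) → min 2
(14, 5, 0) → min 0
(5, 0, -8) → min -8
(0, -8, -8) → min -8
(-8, -8, 9) → min -8
(-8, 9, -5) → min -8
(9, -5, 14) → min -5
Greatest of these is 10.

10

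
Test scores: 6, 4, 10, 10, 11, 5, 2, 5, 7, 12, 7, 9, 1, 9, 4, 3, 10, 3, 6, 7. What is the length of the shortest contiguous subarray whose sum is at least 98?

14

Extend right; whenever the sum reaches 98, record the length and shrink from the left:
add 6: running sum 6 < 98
add 4: running sum 10 < 98
add 10: running sum 20 < 98
add 10: running sum 30 < 98
add 11: running sum 41 < 98
add 5: running sum 46 < 98
add 2: running sum 48 < 98
add 5: running sum 53 < 98
add 7: running sum 60 < 98
add 12: running sum 72 < 98
add 7: running sum 79 < 98
add 9: running sum 88 < 98
add 1: running sum 89 < 98
end 13: [6, 4, 10, 10, 11, 5, 2, 5, 7, 12, 7, 9, 1, 9] sum 98, len 14
end 14: [6, 4, 10, 10, 11, 5, 2, 5, 7, 12, 7, 9, 1, 9, 4] sum 102, len 15
end 15: [4, 10, 10, 11, 5, 2, 5, 7, 12, 7, 9, 1, 9, 4, 3] sum 99, len 15
end 16: [10, 10, 11, 5, 2, 5, 7, 12, 7, 9, 1, 9, 4, 3, 10] sum 105, len 15
end 17: [10, 11, 5, 2, 5, 7, 12, 7, 9, 1, 9, 4, 3, 10, 3] sum 98, len 15
end 18: [10, 11, 5, 2, 5, 7, 12, 7, 9, 1, 9, 4, 3, 10, 3, 6] sum 104, len 16
end 19: [11, 5, 2, 5, 7, 12, 7, 9, 1, 9, 4, 3, 10, 3, 6, 7] sum 101, len 16
Shortest qualifying length: 14.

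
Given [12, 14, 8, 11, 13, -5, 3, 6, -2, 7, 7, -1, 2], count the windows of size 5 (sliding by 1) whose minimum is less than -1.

[12, 14, 8, 11, 13] → min 8
[14, 8, 11, 13, -5] → min -5  < -1 ✓
[8, 11, 13, -5, 3] → min -5  < -1 ✓
[11, 13, -5, 3, 6] → min -5  < -1 ✓
[13, -5, 3, 6, -2] → min -5  < -1 ✓
[-5, 3, 6, -2, 7] → min -5  < -1 ✓
[3, 6, -2, 7, 7] → min -2  < -1 ✓
[6, -2, 7, 7, -1] → min -2  < -1 ✓
[-2, 7, 7, -1, 2] → min -2  < -1 ✓
8 windows satisfy the condition.

8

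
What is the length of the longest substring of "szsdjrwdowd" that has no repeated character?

add s: [s] len 1
add z: [s, z] len 2
add s (repeat s, move left end past it): [z, s] len 2
add d: [z, s, d] len 3
add j: [z, s, d, j] len 4
add r: [z, s, d, j, r] len 5
add w: [z, s, d, j, r, w] len 6
add d (repeat d, move left end past it): [j, r, w, d] len 4
add o: [j, r, w, d, o] len 5
add w (repeat w, move left end past it): [d, o, w] len 3
add d (repeat d, move left end past it): [o, w, d] len 3
Longest all-distinct length: 6.

6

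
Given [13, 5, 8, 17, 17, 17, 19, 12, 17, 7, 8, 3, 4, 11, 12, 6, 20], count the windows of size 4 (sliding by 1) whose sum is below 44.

(13, 5, 8, 17) → sum 43  < 44 ✓
(5, 8, 17, 17) → sum 47
(8, 17, 17, 17) → sum 59
(17, 17, 17, 19) → sum 70
(17, 17, 19, 12) → sum 65
(17, 19, 12, 17) → sum 65
(19, 12, 17, 7) → sum 55
(12, 17, 7, 8) → sum 44
(17, 7, 8, 3) → sum 35  < 44 ✓
(7, 8, 3, 4) → sum 22  < 44 ✓
(8, 3, 4, 11) → sum 26  < 44 ✓
(3, 4, 11, 12) → sum 30  < 44 ✓
(4, 11, 12, 6) → sum 33  < 44 ✓
(11, 12, 6, 20) → sum 49
6 windows satisfy the condition.

6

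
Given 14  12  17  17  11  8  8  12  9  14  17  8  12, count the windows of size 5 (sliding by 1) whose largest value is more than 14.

7

[14, 12, 17, 17, 11] → max 17  > 14 ✓
[12, 17, 17, 11, 8] → max 17  > 14 ✓
[17, 17, 11, 8, 8] → max 17  > 14 ✓
[17, 11, 8, 8, 12] → max 17  > 14 ✓
[11, 8, 8, 12, 9] → max 12
[8, 8, 12, 9, 14] → max 14
[8, 12, 9, 14, 17] → max 17  > 14 ✓
[12, 9, 14, 17, 8] → max 17  > 14 ✓
[9, 14, 17, 8, 12] → max 17  > 14 ✓
7 windows satisfy the condition.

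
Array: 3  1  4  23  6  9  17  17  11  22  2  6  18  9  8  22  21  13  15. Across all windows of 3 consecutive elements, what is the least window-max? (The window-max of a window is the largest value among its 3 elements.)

4

[3, 1, 4] → max 4
[1, 4, 23] → max 23
[4, 23, 6] → max 23
[23, 6, 9] → max 23
[6, 9, 17] → max 17
[9, 17, 17] → max 17
[17, 17, 11] → max 17
[17, 11, 22] → max 22
[11, 22, 2] → max 22
[22, 2, 6] → max 22
[2, 6, 18] → max 18
[6, 18, 9] → max 18
[18, 9, 8] → max 18
[9, 8, 22] → max 22
[8, 22, 21] → max 22
[22, 21, 13] → max 22
[21, 13, 15] → max 21
Least of these is 4.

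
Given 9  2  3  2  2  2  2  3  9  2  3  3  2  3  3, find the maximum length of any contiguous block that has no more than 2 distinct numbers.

Extend right; when distinct count exceeds 2, shrink from the left:
add 9: window [9] (1 distinct), len 1
add 2: window [9, 2] (2 distinct), len 2
add 3: window [2, 3] (2 distinct), len 2
add 2: window [2, 3, 2] (2 distinct), len 3
add 2: window [2, 3, 2, 2] (2 distinct), len 4
add 2: window [2, 3, 2, 2, 2] (2 distinct), len 5
add 2: window [2, 3, 2, 2, 2, 2] (2 distinct), len 6
add 3: window [2, 3, 2, 2, 2, 2, 3] (2 distinct), len 7
add 9: window [3, 9] (2 distinct), len 2
add 2: window [9, 2] (2 distinct), len 2
add 3: window [2, 3] (2 distinct), len 2
add 3: window [2, 3, 3] (2 distinct), len 3
add 2: window [2, 3, 3, 2] (2 distinct), len 4
add 3: window [2, 3, 3, 2, 3] (2 distinct), len 5
add 3: window [2, 3, 3, 2, 3, 3] (2 distinct), len 6
Longest length with ≤2 distinct: 7.

7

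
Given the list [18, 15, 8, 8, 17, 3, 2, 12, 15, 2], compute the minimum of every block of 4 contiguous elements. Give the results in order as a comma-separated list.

(18, 15, 8, 8) → min 8
(15, 8, 8, 17) → min 8
(8, 8, 17, 3) → min 3
(8, 17, 3, 2) → min 2
(17, 3, 2, 12) → min 2
(3, 2, 12, 15) → min 2
(2, 12, 15, 2) → min 2

8, 8, 3, 2, 2, 2, 2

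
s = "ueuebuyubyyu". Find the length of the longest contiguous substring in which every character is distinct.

4

add u: [u] len 1
add e: [u, e] len 2
add u (repeat u, move left end past it): [e, u] len 2
add e (repeat e, move left end past it): [u, e] len 2
add b: [u, e, b] len 3
add u (repeat u, move left end past it): [e, b, u] len 3
add y: [e, b, u, y] len 4
add u (repeat u, move left end past it): [y, u] len 2
add b: [y, u, b] len 3
add y (repeat y, move left end past it): [u, b, y] len 3
add y (repeat y, move left end past it): [y] len 1
add u: [y, u] len 2
Longest all-distinct length: 4.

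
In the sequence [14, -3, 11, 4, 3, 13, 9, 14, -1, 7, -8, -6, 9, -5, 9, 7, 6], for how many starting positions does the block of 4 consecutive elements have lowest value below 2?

14 -3 11 4 → min -3  < 2 ✓
-3 11 4 3 → min -3  < 2 ✓
11 4 3 13 → min 3
4 3 13 9 → min 3
3 13 9 14 → min 3
13 9 14 -1 → min -1  < 2 ✓
9 14 -1 7 → min -1  < 2 ✓
14 -1 7 -8 → min -8  < 2 ✓
-1 7 -8 -6 → min -8  < 2 ✓
7 -8 -6 9 → min -8  < 2 ✓
-8 -6 9 -5 → min -8  < 2 ✓
-6 9 -5 9 → min -6  < 2 ✓
9 -5 9 7 → min -5  < 2 ✓
-5 9 7 6 → min -5  < 2 ✓
11 windows satisfy the condition.

11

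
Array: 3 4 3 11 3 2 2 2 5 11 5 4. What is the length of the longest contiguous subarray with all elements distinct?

3

[3] len 1
[3, 4] len 2
[4, 3] len 2
[4, 3, 11] len 3
[11, 3] len 2
[11, 3, 2] len 3
[2] len 1
[2] len 1
[2, 5] len 2
[2, 5, 11] len 3
[11, 5] len 2
[11, 5, 4] len 3
Longest all-distinct length: 3.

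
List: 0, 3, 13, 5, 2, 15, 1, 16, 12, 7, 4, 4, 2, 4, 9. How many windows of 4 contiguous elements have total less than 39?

0 3 13 5 → sum 21  < 39 ✓
3 13 5 2 → sum 23  < 39 ✓
13 5 2 15 → sum 35  < 39 ✓
5 2 15 1 → sum 23  < 39 ✓
2 15 1 16 → sum 34  < 39 ✓
15 1 16 12 → sum 44
1 16 12 7 → sum 36  < 39 ✓
16 12 7 4 → sum 39
12 7 4 4 → sum 27  < 39 ✓
7 4 4 2 → sum 17  < 39 ✓
4 4 2 4 → sum 14  < 39 ✓
4 2 4 9 → sum 19  < 39 ✓
10 windows satisfy the condition.

10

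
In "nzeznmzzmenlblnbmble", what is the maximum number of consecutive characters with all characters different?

[n] len 1
[n, z] len 2
[n, z, e] len 3
[e, z] len 2
[e, z, n] len 3
[e, z, n, m] len 4
[n, m, z] len 3
[z] len 1
[z, m] len 2
[z, m, e] len 3
[z, m, e, n] len 4
[z, m, e, n, l] len 5
[z, m, e, n, l, b] len 6
[b, l] len 2
[b, l, n] len 3
[l, n, b] len 3
[l, n, b, m] len 4
[m, b] len 2
[m, b, l] len 3
[m, b, l, e] len 4
Longest all-distinct length: 6.

6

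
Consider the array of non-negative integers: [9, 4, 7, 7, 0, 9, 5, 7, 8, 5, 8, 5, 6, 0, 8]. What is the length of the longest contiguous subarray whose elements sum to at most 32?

6

Extend to the right; shrink from the left whenever the sum exceeds 32:
→ 9: sum 9, len 1
→ 4: sum 13, len 2
→ 7: sum 20, len 3
→ 7: sum 27, len 4
→ 0: sum 27, len 5
→ 9 (dropped 9): sum 27, len 5
→ 5: sum 32, len 6
→ 7 (dropped 4, 7): sum 28, len 5
→ 8 (dropped 7): sum 29, len 5
→ 5 (dropped 0, 9): sum 25, len 4
→ 8 (dropped 5): sum 28, len 4
→ 5 (dropped 7): sum 26, len 4
→ 6: sum 32, len 5
→ 0: sum 32, len 6
→ 8 (dropped 8): sum 32, len 6
Longest length seen: 6.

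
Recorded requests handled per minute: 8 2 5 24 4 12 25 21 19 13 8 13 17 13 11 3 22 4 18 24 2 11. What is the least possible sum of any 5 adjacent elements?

43

[8, 2, 5, 24, 4] → sum 43
[2, 5, 24, 4, 12] → sum 47
[5, 24, 4, 12, 25] → sum 70
[24, 4, 12, 25, 21] → sum 86
[4, 12, 25, 21, 19] → sum 81
[12, 25, 21, 19, 13] → sum 90
[25, 21, 19, 13, 8] → sum 86
[21, 19, 13, 8, 13] → sum 74
[19, 13, 8, 13, 17] → sum 70
[13, 8, 13, 17, 13] → sum 64
[8, 13, 17, 13, 11] → sum 62
[13, 17, 13, 11, 3] → sum 57
[17, 13, 11, 3, 22] → sum 66
[13, 11, 3, 22, 4] → sum 53
[11, 3, 22, 4, 18] → sum 58
[3, 22, 4, 18, 24] → sum 71
[22, 4, 18, 24, 2] → sum 70
[4, 18, 24, 2, 11] → sum 59
Least of these is 43.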